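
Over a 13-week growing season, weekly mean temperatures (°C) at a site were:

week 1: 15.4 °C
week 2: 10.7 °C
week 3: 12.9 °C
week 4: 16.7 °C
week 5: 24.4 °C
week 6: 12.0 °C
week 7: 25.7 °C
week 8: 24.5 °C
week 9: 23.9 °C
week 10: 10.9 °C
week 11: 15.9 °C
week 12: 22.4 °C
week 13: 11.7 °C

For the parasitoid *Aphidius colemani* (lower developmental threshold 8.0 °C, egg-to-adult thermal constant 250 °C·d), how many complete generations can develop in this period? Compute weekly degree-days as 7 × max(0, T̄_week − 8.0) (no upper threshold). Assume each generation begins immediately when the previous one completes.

3 generations

Weekly DD (7 × max(0, T̄ − 8.0)): 51.8, 18.9, 34.3, 60.9, 114.8, 28.0, 123.9, 115.5, 111.3, 20.3, 55.3, 100.8, 25.9.
Season total = 861.7 DD.
Complete generations = ⌊861.7 / 250⌋ = 3.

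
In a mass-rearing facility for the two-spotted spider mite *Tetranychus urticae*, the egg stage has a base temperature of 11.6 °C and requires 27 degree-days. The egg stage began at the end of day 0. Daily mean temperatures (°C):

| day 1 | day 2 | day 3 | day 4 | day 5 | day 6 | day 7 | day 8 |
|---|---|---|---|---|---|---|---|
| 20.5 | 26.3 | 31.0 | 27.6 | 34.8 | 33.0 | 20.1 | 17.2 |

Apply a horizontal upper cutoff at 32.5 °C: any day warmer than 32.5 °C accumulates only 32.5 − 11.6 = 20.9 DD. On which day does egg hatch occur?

day 3

Daily DD above 11.6 °C (capped at 20.9): 8.9, 14.7, 19.4, 16.0, 20.9, 20.9, 8.5, 5.6.
Cumulative: 8.9, 23.6, 43.0, 59.0, 79.9, 100.8, 109.3, 114.9.
The total first reaches 27 DD on day 3.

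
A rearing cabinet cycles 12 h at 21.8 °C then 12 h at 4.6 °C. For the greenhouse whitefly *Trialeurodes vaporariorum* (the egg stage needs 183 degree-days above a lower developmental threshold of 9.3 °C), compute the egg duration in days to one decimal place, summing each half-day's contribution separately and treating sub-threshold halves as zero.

29.3 days

Day half: max(0, 21.8 − 9.3) × 0.5 = 12.5 × 0.5 = 6.25 DD.
Night half: max(0, 4.6 − 9.3) × 0.5 = 0.0 × 0.5 = 0.00 DD.
Per 24 h: 6.25 DD/day.
Duration = 183 / 6.25 = 29.280 ≈ 29.3 days.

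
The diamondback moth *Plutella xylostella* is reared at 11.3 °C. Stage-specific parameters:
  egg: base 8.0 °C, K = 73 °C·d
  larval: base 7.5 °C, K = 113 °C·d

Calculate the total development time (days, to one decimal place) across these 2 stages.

51.9 days

egg: 73 / (11.3 − 8.0) = 73 / 3.3 = 22.121 d.
larval: 113 / (11.3 − 7.5) = 113 / 3.8 = 29.737 d.
Sum = 51.858 ≈ 51.9 days.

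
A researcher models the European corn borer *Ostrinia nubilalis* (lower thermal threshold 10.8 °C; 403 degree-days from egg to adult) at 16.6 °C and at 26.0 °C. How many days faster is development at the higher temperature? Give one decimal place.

43.0 days

At 16.6 °C: 403 / (16.6 − 10.8) = 403 / 5.8 = 69.483 d.
At 26.0 °C: 403 / (26.0 − 10.8) = 403 / 15.2 = 26.513 d.
Difference = |69.483 − 26.513| = 42.970 ≈ 43.0 days.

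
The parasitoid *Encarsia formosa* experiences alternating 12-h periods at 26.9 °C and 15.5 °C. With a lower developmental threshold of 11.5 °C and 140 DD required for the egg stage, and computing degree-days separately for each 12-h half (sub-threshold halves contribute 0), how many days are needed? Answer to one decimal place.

Day half: max(0, 26.9 − 11.5) × 0.5 = 15.4 × 0.5 = 7.70 DD.
Night half: max(0, 15.5 − 11.5) × 0.5 = 4.0 × 0.5 = 2.00 DD.
Per 24 h: 9.70 DD/day.
Duration = 140 / 9.70 = 14.433 ≈ 14.4 days.

14.4 days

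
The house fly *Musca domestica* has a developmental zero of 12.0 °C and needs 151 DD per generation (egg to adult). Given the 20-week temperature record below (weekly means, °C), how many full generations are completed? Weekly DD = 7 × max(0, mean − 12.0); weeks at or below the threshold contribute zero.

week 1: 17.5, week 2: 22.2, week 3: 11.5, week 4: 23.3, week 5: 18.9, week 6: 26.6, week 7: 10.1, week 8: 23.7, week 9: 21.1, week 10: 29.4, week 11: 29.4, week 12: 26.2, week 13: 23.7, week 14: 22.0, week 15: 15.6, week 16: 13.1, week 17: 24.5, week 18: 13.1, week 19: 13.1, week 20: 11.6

7 generations

Weekly DD (7 × max(0, T̄ − 12.0)): 38.5, 71.4, 0.0, 79.1, 48.3, 102.2, 0.0, 81.9, 63.7, 121.8, 121.8, 99.4, 81.9, 70.0, 25.2, 7.7, 87.5, 7.7, 7.7, 0.0.
Season total = 1115.8 DD.
Complete generations = ⌊1115.8 / 151⌋ = 7.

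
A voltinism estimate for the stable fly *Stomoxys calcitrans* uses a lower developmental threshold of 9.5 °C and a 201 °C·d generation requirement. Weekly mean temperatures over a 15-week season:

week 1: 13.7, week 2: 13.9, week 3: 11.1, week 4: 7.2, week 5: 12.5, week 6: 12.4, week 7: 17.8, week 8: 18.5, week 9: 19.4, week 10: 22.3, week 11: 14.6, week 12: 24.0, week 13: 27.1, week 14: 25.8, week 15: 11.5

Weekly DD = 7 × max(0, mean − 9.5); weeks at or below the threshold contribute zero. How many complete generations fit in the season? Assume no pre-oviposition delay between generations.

Weekly DD (7 × max(0, T̄ − 9.5)): 29.4, 30.8, 11.2, 0.0, 21.0, 20.3, 58.1, 63.0, 69.3, 89.6, 35.7, 101.5, 123.2, 114.1, 14.0.
Season total = 781.2 DD.
Complete generations = ⌊781.2 / 201⌋ = 3.

3 generations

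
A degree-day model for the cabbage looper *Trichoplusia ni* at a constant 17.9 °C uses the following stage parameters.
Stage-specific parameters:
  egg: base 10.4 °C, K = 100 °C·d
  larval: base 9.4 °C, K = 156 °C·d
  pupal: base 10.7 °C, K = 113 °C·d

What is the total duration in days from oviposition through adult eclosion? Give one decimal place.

47.4 days

egg: 100 / (17.9 − 10.4) = 100 / 7.5 = 13.333 d.
larval: 156 / (17.9 − 9.4) = 156 / 8.5 = 18.353 d.
pupal: 113 / (17.9 − 10.7) = 113 / 7.2 = 15.694 d.
Sum = 47.381 ≈ 47.4 days.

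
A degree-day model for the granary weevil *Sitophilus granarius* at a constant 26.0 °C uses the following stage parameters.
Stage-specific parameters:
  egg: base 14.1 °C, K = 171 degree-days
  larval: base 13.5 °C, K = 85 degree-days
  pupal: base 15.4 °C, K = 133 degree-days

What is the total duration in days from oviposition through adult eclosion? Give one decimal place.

egg: 171 / (26.0 − 14.1) = 171 / 11.9 = 14.370 d.
larval: 85 / (26.0 − 13.5) = 85 / 12.5 = 6.800 d.
pupal: 133 / (26.0 − 15.4) = 133 / 10.6 = 12.547 d.
Sum = 33.717 ≈ 33.7 days.

33.7 days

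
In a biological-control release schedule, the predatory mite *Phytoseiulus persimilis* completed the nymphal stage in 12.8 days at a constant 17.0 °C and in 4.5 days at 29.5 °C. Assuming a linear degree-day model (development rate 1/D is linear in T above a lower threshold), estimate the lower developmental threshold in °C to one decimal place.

Linear rate model ⇒ the product D·(T − T_b) is constant across temperatures.
12.8·(17.0 − T_b) = 4.5·(29.5 − T_b)
T_b = (12.8·17.0 − 4.5·29.5) / (12.8 − 4.5) = 84.85 / 8.3 = 10.223 °C ≈ 10.2 °C.

10.2 °C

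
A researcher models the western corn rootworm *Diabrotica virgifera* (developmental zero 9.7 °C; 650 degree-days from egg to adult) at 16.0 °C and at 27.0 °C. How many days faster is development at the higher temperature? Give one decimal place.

65.6 days

At 16.0 °C: 650 / (16.0 − 9.7) = 650 / 6.3 = 103.175 d.
At 27.0 °C: 650 / (27.0 − 9.7) = 650 / 17.3 = 37.572 d.
Difference = |103.175 − 37.572| = 65.602 ≈ 65.6 days.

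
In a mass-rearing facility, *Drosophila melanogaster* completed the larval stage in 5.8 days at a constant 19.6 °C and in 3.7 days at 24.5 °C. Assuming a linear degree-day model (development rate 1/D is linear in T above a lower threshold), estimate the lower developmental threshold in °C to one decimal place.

Linear rate model ⇒ the product D·(T − T_b) is constant across temperatures.
5.8·(19.6 − T_b) = 3.7·(24.5 − T_b)
T_b = (5.8·19.6 − 3.7·24.5) / (5.8 − 3.7) = 23.03 / 2.1 = 10.967 °C ≈ 11.0 °C.

11.0 °C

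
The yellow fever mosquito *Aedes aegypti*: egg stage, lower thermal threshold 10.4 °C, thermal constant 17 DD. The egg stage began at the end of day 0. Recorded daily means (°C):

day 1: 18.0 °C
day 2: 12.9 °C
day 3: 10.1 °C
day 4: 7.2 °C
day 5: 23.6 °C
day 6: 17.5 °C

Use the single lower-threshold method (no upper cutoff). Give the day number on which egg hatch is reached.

day 5

Daily DD above 10.4 °C: 7.6, 2.5, 0.0, 0.0, 13.2, 7.1.
Cumulative: 7.6, 10.1, 10.1, 10.1, 23.3, 30.4.
The total first reaches 17 DD on day 5.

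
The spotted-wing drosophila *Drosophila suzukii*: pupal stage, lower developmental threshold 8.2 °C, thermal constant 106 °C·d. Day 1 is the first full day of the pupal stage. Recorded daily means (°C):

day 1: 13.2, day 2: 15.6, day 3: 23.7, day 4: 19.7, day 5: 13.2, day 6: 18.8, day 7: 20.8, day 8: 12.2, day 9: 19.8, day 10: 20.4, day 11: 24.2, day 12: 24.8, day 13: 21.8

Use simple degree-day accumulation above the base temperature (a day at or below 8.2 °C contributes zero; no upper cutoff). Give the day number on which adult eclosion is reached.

Daily DD above 8.2 °C: 5.0, 7.4, 15.5, 11.5, 5.0, 10.6, 12.6, 4.0, 11.6, 12.2, 16.0, 16.6, 13.6.
Cumulative: 5.0, 12.4, 27.9, 39.4, 44.4, 55.0, 67.6, 71.6, 83.2, 95.4, 111.4, 128.0, 141.6.
The total first reaches 106 DD on day 11.

day 11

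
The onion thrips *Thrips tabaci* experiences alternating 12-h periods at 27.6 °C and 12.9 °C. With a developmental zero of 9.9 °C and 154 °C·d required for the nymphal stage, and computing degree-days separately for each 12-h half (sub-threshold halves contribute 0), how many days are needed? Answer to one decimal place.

14.9 days

Day half: max(0, 27.6 − 9.9) × 0.5 = 17.7 × 0.5 = 8.85 DD.
Night half: max(0, 12.9 − 9.9) × 0.5 = 3.0 × 0.5 = 1.50 DD.
Per 24 h: 10.35 DD/day.
Duration = 154 / 10.35 = 14.879 ≈ 14.9 days.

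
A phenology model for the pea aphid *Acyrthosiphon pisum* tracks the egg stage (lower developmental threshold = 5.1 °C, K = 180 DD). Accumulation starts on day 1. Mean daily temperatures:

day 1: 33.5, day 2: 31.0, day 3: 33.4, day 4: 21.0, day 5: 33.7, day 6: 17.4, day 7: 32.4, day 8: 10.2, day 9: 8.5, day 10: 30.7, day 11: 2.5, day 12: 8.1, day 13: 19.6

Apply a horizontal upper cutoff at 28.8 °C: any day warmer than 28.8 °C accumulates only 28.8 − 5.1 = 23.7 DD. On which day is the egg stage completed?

day 12

Daily DD above 5.1 °C (capped at 23.7): 23.7, 23.7, 23.7, 15.9, 23.7, 12.3, 23.7, 5.1, 3.4, 23.7, 0.0, 3.0, 14.5.
Cumulative: 23.7, 47.4, 71.1, 87.0, 110.7, 123.0, 146.7, 151.8, 155.2, 178.9, 178.9, 181.9, 196.4.
The total first reaches 180 DD on day 12.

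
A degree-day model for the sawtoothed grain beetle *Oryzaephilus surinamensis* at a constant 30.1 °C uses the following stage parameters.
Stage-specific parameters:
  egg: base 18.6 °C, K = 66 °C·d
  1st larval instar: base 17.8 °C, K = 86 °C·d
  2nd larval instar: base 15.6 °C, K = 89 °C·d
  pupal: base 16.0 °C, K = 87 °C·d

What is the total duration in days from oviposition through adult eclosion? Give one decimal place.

25.0 days

egg: 66 / (30.1 − 18.6) = 66 / 11.5 = 5.739 d.
1st larval instar: 86 / (30.1 − 17.8) = 86 / 12.3 = 6.992 d.
2nd larval instar: 89 / (30.1 − 15.6) = 89 / 14.5 = 6.138 d.
pupal: 87 / (30.1 − 16.0) = 87 / 14.1 = 6.170 d.
Sum = 25.039 ≈ 25.0 days.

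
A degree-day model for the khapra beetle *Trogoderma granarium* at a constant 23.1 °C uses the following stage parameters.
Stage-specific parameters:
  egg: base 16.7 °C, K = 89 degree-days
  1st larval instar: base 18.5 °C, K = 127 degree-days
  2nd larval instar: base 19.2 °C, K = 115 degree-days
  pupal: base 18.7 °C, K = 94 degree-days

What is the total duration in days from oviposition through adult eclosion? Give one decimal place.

egg: 89 / (23.1 − 16.7) = 89 / 6.4 = 13.906 d.
1st larval instar: 127 / (23.1 − 18.5) = 127 / 4.6 = 27.609 d.
2nd larval instar: 115 / (23.1 − 19.2) = 115 / 3.9 = 29.487 d.
pupal: 94 / (23.1 − 18.7) = 94 / 4.4 = 21.364 d.
Sum = 92.366 ≈ 92.4 days.

92.4 days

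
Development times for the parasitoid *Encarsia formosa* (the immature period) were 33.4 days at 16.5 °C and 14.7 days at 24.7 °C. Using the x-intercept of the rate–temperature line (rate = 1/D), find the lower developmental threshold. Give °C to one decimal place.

Equal thermal constants: D₁(T₁ − T_b) = D₂(T₂ − T_b).
33.4·(16.5 − T_b) = 14.7·(24.7 − T_b)
T_b = (33.4·16.5 − 14.7·24.7) / (33.4 − 14.7) = 188.01 / 18.7 = 10.054 °C ≈ 10.1 °C.

10.1 °C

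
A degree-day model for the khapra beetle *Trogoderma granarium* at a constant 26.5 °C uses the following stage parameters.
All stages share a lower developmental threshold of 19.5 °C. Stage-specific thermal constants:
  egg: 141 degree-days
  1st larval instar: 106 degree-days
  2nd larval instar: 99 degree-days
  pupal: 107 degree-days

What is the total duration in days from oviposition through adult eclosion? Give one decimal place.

64.7 days

Daily accumulation at 26.5 °C = 26.5 − 19.5 = 7.0 DD/day.
Total K = 141 + 106 + 99 + 107 = 453 DD.
Total duration = 453 / 7.0 = 64.714 ≈ 64.7 days.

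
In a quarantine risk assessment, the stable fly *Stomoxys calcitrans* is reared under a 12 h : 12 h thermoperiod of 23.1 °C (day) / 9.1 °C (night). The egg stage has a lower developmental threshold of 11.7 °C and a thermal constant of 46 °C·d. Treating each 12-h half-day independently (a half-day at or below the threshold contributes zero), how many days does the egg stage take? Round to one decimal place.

Day half: max(0, 23.1 − 11.7) × 0.5 = 11.4 × 0.5 = 5.70 DD.
Night half: max(0, 9.1 − 11.7) × 0.5 = 0.0 × 0.5 = 0.00 DD.
Per 24 h: 5.70 DD/day.
Duration = 46 / 5.70 = 8.070 ≈ 8.1 days.

8.1 days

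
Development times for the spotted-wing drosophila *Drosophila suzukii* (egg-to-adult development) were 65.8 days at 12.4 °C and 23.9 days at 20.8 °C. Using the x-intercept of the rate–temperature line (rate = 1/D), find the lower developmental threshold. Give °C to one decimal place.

7.6 °C

Under the model K = D·(T − T_b), so D₁·(T₁ − T_b) = D₂·(T₂ − T_b).
65.8·(12.4 − T_b) = 23.9·(20.8 − T_b)
T_b = (65.8·12.4 − 23.9·20.8) / (65.8 − 23.9) = 318.80 / 41.9 = 7.609 °C ≈ 7.6 °C.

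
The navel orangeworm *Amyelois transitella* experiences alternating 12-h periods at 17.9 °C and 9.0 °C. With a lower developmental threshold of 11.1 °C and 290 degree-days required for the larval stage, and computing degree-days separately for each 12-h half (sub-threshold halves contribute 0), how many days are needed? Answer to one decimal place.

Day half: max(0, 17.9 − 11.1) × 0.5 = 6.8 × 0.5 = 3.40 DD.
Night half: max(0, 9.0 − 11.1) × 0.5 = 0.0 × 0.5 = 0.00 DD.
Per 24 h: 3.40 DD/day.
Duration = 290 / 3.40 = 85.294 ≈ 85.3 days.

85.3 days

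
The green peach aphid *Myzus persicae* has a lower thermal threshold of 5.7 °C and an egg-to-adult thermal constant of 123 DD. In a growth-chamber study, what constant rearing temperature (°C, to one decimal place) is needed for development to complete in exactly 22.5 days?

11.2 °C

Required daily accumulation = 123 / 22.5 = 5.467 DD/day.
T = T_base + 5.467 = 5.7 + 5.467 = 11.167 ≈ 11.2 °C.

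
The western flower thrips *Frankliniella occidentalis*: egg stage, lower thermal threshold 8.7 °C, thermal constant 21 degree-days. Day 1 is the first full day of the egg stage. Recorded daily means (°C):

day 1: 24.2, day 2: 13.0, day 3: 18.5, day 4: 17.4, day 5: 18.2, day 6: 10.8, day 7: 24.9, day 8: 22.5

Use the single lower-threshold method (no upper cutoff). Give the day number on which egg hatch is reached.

day 3

Daily DD above 8.7 °C: 15.5, 4.3, 9.8, 8.7, 9.5, 2.1, 16.2, 13.8.
Cumulative: 15.5, 19.8, 29.6, 38.3, 47.8, 49.9, 66.1, 79.9.
The total first reaches 21 DD on day 3.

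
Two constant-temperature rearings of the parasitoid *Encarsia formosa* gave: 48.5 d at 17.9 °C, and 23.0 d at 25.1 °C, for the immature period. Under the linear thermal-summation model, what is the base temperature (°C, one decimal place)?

11.4 °C

Under the model K = D·(T − T_b), so D₁·(T₁ − T_b) = D₂·(T₂ − T_b).
48.5·(17.9 − T_b) = 23.0·(25.1 − T_b)
T_b = (48.5·17.9 − 23.0·25.1) / (48.5 − 23.0) = 290.85 / 25.5 = 11.406 °C ≈ 11.4 °C.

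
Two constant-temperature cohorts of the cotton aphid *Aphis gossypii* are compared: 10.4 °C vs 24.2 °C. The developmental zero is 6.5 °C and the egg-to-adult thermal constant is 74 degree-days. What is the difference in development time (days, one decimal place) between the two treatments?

At 10.4 °C: 74 / (10.4 − 6.5) = 74 / 3.9 = 18.974 d.
At 24.2 °C: 74 / (24.2 − 6.5) = 74 / 17.7 = 4.181 d.
Difference = |18.974 − 4.181| = 14.794 ≈ 14.8 days.

14.8 days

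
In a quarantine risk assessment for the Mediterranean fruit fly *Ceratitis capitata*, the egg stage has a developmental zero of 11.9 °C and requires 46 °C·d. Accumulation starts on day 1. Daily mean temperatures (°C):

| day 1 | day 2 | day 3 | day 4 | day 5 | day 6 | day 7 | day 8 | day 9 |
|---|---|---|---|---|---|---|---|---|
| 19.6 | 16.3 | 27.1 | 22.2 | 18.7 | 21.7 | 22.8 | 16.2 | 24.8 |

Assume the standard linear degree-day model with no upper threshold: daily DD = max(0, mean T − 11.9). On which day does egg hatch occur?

day 6

Daily DD above 11.9 °C: 7.7, 4.4, 15.2, 10.3, 6.8, 9.8, 10.9, 4.3, 12.9.
Cumulative: 7.7, 12.1, 27.3, 37.6, 44.4, 54.2, 65.1, 69.4, 82.3.
The total first reaches 46 DD on day 6.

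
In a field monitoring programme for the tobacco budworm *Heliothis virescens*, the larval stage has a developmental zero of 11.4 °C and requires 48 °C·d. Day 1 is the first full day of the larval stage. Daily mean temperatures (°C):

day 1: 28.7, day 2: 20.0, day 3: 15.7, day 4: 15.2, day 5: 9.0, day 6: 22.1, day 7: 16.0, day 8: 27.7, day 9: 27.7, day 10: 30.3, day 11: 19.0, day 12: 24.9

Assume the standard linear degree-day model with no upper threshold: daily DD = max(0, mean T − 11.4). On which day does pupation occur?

Daily DD above 11.4 °C: 17.3, 8.6, 4.3, 3.8, 0.0, 10.7, 4.6, 16.3, 16.3, 18.9, 7.6, 13.5.
Cumulative: 17.3, 25.9, 30.2, 34.0, 34.0, 44.7, 49.3, 65.6, 81.9, 100.8, 108.4, 121.9.
The total first reaches 48 DD on day 7.

day 7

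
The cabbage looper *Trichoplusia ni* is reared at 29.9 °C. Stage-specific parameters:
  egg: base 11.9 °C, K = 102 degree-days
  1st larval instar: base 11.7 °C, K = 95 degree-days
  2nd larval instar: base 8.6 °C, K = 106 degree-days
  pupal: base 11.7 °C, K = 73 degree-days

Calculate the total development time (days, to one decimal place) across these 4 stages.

egg: 102 / (29.9 − 11.9) = 102 / 18.0 = 5.667 d.
1st larval instar: 95 / (29.9 − 11.7) = 95 / 18.2 = 5.220 d.
2nd larval instar: 106 / (29.9 − 8.6) = 106 / 21.3 = 4.977 d.
pupal: 73 / (29.9 − 11.7) = 73 / 18.2 = 4.011 d.
Sum = 19.874 ≈ 19.9 days.

19.9 days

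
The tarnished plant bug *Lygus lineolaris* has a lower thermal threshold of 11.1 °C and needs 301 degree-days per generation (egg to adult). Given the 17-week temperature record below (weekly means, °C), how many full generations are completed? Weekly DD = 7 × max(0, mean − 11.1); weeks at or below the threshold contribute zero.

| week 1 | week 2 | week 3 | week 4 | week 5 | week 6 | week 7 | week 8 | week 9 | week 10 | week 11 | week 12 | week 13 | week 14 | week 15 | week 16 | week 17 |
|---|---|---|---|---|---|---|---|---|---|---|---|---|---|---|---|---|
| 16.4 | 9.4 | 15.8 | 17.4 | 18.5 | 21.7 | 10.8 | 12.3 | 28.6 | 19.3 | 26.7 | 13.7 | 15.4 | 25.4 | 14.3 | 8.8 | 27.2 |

Weekly DD (7 × max(0, T̄ − 11.1)): 37.1, 0.0, 32.9, 44.1, 51.8, 74.2, 0.0, 8.4, 122.5, 57.4, 109.2, 18.2, 30.1, 100.1, 22.4, 0.0, 112.7.
Season total = 821.1 DD.
Complete generations = ⌊821.1 / 301⌋ = 2.

2 generations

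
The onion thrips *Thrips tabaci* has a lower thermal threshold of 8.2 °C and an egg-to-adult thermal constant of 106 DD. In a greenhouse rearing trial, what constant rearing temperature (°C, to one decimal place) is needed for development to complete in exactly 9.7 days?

Required daily accumulation = 106 / 9.7 = 10.928 DD/day.
T = T_base + 10.928 = 8.2 + 10.928 = 19.128 ≈ 19.1 °C.

19.1 °C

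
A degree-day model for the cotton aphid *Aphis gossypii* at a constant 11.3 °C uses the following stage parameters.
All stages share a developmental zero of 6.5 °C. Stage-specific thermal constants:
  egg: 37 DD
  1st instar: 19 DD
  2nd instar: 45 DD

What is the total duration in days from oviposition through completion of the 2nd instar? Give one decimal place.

Daily accumulation at 11.3 °C = 11.3 − 6.5 = 4.8 DD/day.
Total K = 37 + 19 + 45 = 101 DD.
Total duration = 101 / 4.8 = 21.042 ≈ 21.0 days.

21.0 days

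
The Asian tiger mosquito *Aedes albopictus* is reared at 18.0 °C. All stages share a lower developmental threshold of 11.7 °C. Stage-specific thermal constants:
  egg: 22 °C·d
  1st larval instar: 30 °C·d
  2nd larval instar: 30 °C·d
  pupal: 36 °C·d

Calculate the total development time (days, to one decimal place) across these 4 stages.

Daily accumulation at 18.0 °C = 18.0 − 11.7 = 6.3 DD/day.
Total K = 22 + 30 + 30 + 36 = 118 DD.
Total duration = 118 / 6.3 = 18.730 ≈ 18.7 days.

18.7 days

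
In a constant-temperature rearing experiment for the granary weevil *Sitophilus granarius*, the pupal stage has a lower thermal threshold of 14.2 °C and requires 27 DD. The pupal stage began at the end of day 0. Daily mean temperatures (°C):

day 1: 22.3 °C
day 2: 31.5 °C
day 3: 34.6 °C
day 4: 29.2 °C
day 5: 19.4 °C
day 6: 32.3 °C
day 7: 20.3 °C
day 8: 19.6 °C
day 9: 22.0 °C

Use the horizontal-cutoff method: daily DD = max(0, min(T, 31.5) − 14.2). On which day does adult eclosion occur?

day 3

Daily DD above 14.2 °C (capped at 17.3): 8.1, 17.3, 17.3, 15.0, 5.2, 17.3, 6.1, 5.4, 7.8.
Cumulative: 8.1, 25.4, 42.7, 57.7, 62.9, 80.2, 86.3, 91.7, 99.5.
The total first reaches 27 DD on day 3.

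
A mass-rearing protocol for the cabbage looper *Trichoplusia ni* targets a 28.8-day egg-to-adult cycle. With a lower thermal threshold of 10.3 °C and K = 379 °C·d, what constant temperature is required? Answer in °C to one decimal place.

Required daily accumulation = 379 / 28.8 = 13.160 DD/day.
T = T_base + 13.160 = 10.3 + 13.160 = 23.460 ≈ 23.5 °C.

23.5 °C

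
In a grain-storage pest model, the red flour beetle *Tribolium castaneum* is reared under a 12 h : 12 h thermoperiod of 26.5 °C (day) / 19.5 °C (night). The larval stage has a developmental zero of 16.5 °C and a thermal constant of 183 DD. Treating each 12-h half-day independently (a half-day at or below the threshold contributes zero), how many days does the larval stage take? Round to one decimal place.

28.2 days

Day half: max(0, 26.5 − 16.5) × 0.5 = 10.0 × 0.5 = 5.00 DD.
Night half: max(0, 19.5 − 16.5) × 0.5 = 3.0 × 0.5 = 1.50 DD.
Per 24 h: 6.50 DD/day.
Duration = 183 / 6.50 = 28.154 ≈ 28.2 days.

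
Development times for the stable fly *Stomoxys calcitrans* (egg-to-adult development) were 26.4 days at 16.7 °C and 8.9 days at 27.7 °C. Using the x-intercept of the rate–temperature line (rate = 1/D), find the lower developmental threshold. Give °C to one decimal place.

Equal thermal constants: D₁(T₁ − T_b) = D₂(T₂ − T_b).
26.4·(16.7 − T_b) = 8.9·(27.7 − T_b)
T_b = (26.4·16.7 − 8.9·27.7) / (26.4 − 8.9) = 194.35 / 17.5 = 11.106 °C ≈ 11.1 °C.

11.1 °C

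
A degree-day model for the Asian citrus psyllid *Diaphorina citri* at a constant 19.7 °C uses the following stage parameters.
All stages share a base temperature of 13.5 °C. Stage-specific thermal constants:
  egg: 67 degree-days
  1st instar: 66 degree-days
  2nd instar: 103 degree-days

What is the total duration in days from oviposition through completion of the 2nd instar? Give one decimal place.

38.1 days

Daily accumulation at 19.7 °C = 19.7 − 13.5 = 6.2 DD/day.
Total K = 67 + 66 + 103 = 236 DD.
Total duration = 236 / 6.2 = 38.065 ≈ 38.1 days.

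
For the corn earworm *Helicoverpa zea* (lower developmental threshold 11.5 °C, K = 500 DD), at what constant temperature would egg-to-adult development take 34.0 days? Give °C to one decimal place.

Required daily accumulation = 500 / 34.0 = 14.706 DD/day.
T = T_base + 14.706 = 11.5 + 14.706 = 26.206 ≈ 26.2 °C.

26.2 °C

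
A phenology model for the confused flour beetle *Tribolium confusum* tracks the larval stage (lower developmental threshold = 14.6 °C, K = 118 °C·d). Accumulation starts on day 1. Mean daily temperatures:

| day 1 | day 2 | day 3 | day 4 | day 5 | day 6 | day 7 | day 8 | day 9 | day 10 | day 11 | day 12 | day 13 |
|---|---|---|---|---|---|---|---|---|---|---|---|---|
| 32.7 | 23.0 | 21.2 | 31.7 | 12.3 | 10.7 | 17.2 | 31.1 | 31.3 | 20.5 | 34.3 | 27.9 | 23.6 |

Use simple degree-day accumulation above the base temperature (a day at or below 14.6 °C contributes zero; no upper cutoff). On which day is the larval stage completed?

day 12

Daily DD above 14.6 °C: 18.1, 8.4, 6.6, 17.1, 0.0, 0.0, 2.6, 16.5, 16.7, 5.9, 19.7, 13.3, 9.0.
Cumulative: 18.1, 26.5, 33.1, 50.2, 50.2, 50.2, 52.8, 69.3, 86.0, 91.9, 111.6, 124.9, 133.9.
The total first reaches 118 DD on day 12.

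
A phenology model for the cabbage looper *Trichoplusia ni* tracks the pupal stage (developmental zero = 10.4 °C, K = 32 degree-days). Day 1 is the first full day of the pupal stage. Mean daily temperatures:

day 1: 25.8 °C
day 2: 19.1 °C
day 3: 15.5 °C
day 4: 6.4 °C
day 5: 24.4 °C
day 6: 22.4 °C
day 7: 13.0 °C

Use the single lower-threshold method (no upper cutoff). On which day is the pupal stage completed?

day 5

Daily DD above 10.4 °C: 15.4, 8.7, 5.1, 0.0, 14.0, 12.0, 2.6.
Cumulative: 15.4, 24.1, 29.2, 29.2, 43.2, 55.2, 57.8.
The total first reaches 32 DD on day 5.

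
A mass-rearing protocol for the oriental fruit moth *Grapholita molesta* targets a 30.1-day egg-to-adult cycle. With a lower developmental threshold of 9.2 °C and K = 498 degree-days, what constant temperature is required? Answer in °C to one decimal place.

25.7 °C

Required daily accumulation = 498 / 30.1 = 16.545 DD/day.
T = T_base + 16.545 = 9.2 + 16.545 = 25.745 ≈ 25.7 °C.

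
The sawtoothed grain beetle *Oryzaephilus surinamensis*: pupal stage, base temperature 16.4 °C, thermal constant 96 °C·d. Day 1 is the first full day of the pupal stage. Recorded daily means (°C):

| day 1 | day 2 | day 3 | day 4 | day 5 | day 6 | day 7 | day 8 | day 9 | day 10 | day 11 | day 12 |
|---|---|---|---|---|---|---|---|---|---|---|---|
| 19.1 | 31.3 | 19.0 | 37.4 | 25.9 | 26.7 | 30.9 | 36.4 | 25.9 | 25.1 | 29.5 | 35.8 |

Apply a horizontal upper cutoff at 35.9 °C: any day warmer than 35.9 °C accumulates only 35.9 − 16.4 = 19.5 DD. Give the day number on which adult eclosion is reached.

day 9

Daily DD above 16.4 °C (capped at 19.5): 2.7, 14.9, 2.6, 19.5, 9.5, 10.3, 14.5, 19.5, 9.5, 8.7, 13.1, 19.4.
Cumulative: 2.7, 17.6, 20.2, 39.7, 49.2, 59.5, 74.0, 93.5, 103.0, 111.7, 124.8, 144.2.
The total first reaches 96 DD on day 9.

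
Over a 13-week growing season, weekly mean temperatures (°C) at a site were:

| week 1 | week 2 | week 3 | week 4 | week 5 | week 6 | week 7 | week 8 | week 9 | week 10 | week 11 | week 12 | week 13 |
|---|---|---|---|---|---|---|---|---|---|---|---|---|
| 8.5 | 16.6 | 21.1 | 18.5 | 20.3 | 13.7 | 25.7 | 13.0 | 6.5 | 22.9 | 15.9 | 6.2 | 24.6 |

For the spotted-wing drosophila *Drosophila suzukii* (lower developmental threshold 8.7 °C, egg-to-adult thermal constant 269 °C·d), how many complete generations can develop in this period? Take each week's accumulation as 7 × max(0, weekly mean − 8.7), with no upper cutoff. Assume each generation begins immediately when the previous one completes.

Weekly DD (7 × max(0, T̄ − 8.7)): 0.0, 55.3, 86.8, 68.6, 81.2, 35.0, 119.0, 30.1, 0.0, 99.4, 50.4, 0.0, 111.3.
Season total = 737.1 DD.
Complete generations = ⌊737.1 / 269⌋ = 2.

2 generations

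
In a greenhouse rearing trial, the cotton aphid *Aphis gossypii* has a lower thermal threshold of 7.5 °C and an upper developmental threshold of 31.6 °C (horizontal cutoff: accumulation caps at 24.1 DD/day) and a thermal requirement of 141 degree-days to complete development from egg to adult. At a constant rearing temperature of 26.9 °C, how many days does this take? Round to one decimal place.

Daily accumulation = 26.9 − 7.5 = 19.4 DD/day.
Duration = 141 / 19.4 = 7.268 ≈ 7.3 days.

7.3 days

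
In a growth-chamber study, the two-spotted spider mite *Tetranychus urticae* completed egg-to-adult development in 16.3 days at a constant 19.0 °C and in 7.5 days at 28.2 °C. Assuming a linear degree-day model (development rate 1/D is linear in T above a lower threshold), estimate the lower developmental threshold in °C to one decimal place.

11.2 °C

Equal thermal constants: D₁(T₁ − T_b) = D₂(T₂ − T_b).
16.3·(19.0 − T_b) = 7.5·(28.2 − T_b)
T_b = (16.3·19.0 − 7.5·28.2) / (16.3 − 7.5) = 98.20 / 8.8 = 11.159 °C ≈ 11.2 °C.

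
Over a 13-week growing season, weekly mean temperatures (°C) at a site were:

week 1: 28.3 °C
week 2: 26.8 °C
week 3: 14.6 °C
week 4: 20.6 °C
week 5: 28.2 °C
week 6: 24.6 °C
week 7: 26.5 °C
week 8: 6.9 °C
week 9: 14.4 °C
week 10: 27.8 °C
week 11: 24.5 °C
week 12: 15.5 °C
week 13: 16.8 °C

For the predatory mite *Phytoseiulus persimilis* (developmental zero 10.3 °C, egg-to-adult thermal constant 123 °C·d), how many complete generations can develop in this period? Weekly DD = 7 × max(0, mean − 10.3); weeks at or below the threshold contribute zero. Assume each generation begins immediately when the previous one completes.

8 generations

Weekly DD (7 × max(0, T̄ − 10.3)): 126.0, 115.5, 30.1, 72.1, 125.3, 100.1, 113.4, 0.0, 28.7, 122.5, 99.4, 36.4, 45.5.
Season total = 1015.0 DD.
Complete generations = ⌊1015.0 / 123⌋ = 8.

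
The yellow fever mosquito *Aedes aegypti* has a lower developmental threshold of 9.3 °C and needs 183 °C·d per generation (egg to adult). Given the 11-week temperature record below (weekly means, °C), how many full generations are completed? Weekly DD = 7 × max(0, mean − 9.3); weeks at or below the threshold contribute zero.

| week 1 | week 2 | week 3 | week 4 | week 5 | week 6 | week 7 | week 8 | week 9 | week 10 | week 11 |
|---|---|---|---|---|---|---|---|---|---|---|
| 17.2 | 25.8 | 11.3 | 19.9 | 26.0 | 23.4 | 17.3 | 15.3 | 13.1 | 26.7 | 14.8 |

Weekly DD (7 × max(0, T̄ − 9.3)): 55.3, 115.5, 14.0, 74.2, 116.9, 98.7, 56.0, 42.0, 26.6, 121.8, 38.5.
Season total = 759.5 DD.
Complete generations = ⌊759.5 / 183⌋ = 4.

4 generations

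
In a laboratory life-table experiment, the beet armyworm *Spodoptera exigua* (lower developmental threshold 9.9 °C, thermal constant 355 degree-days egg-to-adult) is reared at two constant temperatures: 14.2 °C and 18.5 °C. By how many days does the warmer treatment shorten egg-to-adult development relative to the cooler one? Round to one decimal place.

41.3 days

At 14.2 °C: 355 / (14.2 − 9.9) = 355 / 4.3 = 82.558 d.
At 18.5 °C: 355 / (18.5 − 9.9) = 355 / 8.6 = 41.279 d.
Difference = |82.558 − 41.279| = 41.279 ≈ 41.3 days.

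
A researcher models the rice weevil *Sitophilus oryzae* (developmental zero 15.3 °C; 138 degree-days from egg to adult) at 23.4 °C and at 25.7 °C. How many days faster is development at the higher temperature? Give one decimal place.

At 23.4 °C: 138 / (23.4 − 15.3) = 138 / 8.1 = 17.037 d.
At 25.7 °C: 138 / (25.7 − 15.3) = 138 / 10.4 = 13.269 d.
Difference = |17.037 − 13.269| = 3.768 ≈ 3.8 days.

3.8 days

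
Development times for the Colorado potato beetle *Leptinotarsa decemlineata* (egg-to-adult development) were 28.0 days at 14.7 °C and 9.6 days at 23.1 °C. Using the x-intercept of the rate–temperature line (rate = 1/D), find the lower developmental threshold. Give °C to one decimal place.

10.3 °C

Under the model K = D·(T − T_b), so D₁·(T₁ − T_b) = D₂·(T₂ − T_b).
28.0·(14.7 − T_b) = 9.6·(23.1 − T_b)
T_b = (28.0·14.7 − 9.6·23.1) / (28.0 − 9.6) = 189.84 / 18.4 = 10.317 °C ≈ 10.3 °C.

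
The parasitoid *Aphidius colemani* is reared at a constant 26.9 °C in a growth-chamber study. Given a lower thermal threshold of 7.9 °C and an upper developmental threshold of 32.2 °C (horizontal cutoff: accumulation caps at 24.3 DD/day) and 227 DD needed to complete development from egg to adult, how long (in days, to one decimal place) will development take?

11.9 days

Daily accumulation = 26.9 − 7.9 = 19.0 DD/day.
Duration = 227 / 19.0 = 11.947 ≈ 11.9 days.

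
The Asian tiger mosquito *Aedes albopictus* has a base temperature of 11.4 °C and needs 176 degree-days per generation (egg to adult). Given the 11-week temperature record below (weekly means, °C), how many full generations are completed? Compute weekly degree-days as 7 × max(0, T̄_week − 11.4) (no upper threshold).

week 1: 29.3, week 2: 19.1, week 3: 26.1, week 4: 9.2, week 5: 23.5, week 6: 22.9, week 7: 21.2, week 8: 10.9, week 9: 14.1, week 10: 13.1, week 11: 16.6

Weekly DD (7 × max(0, T̄ − 11.4)): 125.3, 53.9, 102.9, 0.0, 84.7, 80.5, 68.6, 0.0, 18.9, 11.9, 36.4.
Season total = 583.1 DD.
Complete generations = ⌊583.1 / 176⌋ = 3.

3 generations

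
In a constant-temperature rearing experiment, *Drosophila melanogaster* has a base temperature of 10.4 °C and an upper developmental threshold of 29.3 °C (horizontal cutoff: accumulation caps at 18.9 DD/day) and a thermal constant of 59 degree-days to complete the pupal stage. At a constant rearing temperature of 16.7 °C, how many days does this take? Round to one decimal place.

9.4 days

Daily accumulation = 16.7 − 10.4 = 6.3 DD/day.
Duration = 59 / 6.3 = 9.365 ≈ 9.4 days.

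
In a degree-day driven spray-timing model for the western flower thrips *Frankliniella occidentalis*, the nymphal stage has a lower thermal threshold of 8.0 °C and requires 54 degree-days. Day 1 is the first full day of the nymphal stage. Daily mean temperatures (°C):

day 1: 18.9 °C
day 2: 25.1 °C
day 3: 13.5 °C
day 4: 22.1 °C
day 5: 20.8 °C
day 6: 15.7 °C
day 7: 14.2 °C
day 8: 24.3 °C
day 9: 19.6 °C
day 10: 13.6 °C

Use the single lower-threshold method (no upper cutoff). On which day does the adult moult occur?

day 5

Daily DD above 8.0 °C: 10.9, 17.1, 5.5, 14.1, 12.8, 7.7, 6.2, 16.3, 11.6, 5.6.
Cumulative: 10.9, 28.0, 33.5, 47.6, 60.4, 68.1, 74.3, 90.6, 102.2, 107.8.
The total first reaches 54 DD on day 5.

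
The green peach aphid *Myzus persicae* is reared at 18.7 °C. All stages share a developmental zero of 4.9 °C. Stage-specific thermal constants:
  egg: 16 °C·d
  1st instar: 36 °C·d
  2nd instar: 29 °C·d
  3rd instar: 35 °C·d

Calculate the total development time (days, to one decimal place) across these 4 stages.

Daily accumulation at 18.7 °C = 18.7 − 4.9 = 13.8 DD/day.
Total K = 16 + 36 + 29 + 35 = 116 DD.
Total duration = 116 / 13.8 = 8.406 ≈ 8.4 days.

8.4 days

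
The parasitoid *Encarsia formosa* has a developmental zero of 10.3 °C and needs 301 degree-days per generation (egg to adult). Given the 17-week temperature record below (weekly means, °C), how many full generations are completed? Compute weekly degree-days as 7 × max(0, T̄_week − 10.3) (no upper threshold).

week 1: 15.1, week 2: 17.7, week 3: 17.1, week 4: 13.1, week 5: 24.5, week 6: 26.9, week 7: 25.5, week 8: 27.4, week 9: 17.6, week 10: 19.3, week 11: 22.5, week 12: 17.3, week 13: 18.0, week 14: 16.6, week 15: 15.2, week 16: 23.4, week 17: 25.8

Weekly DD (7 × max(0, T̄ − 10.3)): 33.6, 51.8, 47.6, 19.6, 99.4, 116.2, 106.4, 119.7, 51.1, 63.0, 85.4, 49.0, 53.9, 44.1, 34.3, 91.7, 108.5.
Season total = 1175.3 DD.
Complete generations = ⌊1175.3 / 301⌋ = 3.

3 generations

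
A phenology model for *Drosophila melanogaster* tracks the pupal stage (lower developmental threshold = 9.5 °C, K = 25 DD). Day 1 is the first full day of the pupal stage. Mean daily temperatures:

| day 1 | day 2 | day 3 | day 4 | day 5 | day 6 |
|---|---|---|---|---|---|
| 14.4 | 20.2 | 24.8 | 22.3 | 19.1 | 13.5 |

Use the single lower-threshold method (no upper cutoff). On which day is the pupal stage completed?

Daily DD above 9.5 °C: 4.9, 10.7, 15.3, 12.8, 9.6, 4.0.
Cumulative: 4.9, 15.6, 30.9, 43.7, 53.3, 57.3.
The total first reaches 25 DD on day 3.

day 3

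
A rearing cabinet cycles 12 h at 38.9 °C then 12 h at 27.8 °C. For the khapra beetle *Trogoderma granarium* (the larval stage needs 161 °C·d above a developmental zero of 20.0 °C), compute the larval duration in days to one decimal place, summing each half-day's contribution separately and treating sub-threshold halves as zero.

Day half: max(0, 38.9 − 20.0) × 0.5 = 18.9 × 0.5 = 9.45 DD.
Night half: max(0, 27.8 − 20.0) × 0.5 = 7.8 × 0.5 = 3.90 DD.
Per 24 h: 13.35 DD/day.
Duration = 161 / 13.35 = 12.060 ≈ 12.1 days.

12.1 days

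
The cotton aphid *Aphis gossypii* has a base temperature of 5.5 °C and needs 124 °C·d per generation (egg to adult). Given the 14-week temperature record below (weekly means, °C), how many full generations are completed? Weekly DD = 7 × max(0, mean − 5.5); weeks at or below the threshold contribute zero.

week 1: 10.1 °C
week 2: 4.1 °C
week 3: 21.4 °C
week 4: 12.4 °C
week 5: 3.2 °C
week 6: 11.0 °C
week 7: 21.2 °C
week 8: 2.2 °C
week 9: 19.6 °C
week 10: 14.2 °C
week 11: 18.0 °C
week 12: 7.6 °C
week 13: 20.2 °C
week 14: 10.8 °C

Weekly DD (7 × max(0, T̄ − 5.5)): 32.2, 0.0, 111.3, 48.3, 0.0, 38.5, 109.9, 0.0, 98.7, 60.9, 87.5, 14.7, 102.9, 37.1.
Season total = 742.0 DD.
Complete generations = ⌊742.0 / 124⌋ = 5.

5 generations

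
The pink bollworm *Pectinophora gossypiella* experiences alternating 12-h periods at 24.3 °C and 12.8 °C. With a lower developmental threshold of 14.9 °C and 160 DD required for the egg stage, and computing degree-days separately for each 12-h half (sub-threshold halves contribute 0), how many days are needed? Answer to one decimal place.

Day half: max(0, 24.3 − 14.9) × 0.5 = 9.4 × 0.5 = 4.70 DD.
Night half: max(0, 12.8 − 14.9) × 0.5 = 0.0 × 0.5 = 0.00 DD.
Per 24 h: 4.70 DD/day.
Duration = 160 / 4.70 = 34.043 ≈ 34.0 days.

34.0 days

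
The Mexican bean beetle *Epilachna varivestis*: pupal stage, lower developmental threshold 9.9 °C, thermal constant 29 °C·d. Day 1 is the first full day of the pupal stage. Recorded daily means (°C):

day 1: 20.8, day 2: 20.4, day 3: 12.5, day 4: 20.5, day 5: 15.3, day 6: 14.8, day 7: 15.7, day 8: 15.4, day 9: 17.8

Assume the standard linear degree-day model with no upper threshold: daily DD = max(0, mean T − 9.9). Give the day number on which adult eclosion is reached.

Daily DD above 9.9 °C: 10.9, 10.5, 2.6, 10.6, 5.4, 4.9, 5.8, 5.5, 7.9.
Cumulative: 10.9, 21.4, 24.0, 34.6, 40.0, 44.9, 50.7, 56.2, 64.1.
The total first reaches 29 DD on day 4.

day 4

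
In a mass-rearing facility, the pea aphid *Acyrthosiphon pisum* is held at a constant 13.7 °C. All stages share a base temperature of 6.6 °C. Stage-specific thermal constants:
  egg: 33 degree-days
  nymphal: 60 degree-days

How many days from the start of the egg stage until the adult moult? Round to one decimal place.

Daily accumulation at 13.7 °C = 13.7 − 6.6 = 7.1 DD/day.
Total K = 33 + 60 = 93 DD.
Total duration = 93 / 7.1 = 13.099 ≈ 13.1 days.

13.1 days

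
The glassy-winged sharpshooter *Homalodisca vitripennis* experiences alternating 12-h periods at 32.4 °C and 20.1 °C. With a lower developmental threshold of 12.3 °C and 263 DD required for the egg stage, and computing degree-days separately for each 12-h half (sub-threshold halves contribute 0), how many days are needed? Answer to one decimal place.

Day half: max(0, 32.4 − 12.3) × 0.5 = 20.1 × 0.5 = 10.05 DD.
Night half: max(0, 20.1 − 12.3) × 0.5 = 7.8 × 0.5 = 3.90 DD.
Per 24 h: 13.95 DD/day.
Duration = 263 / 13.95 = 18.853 ≈ 18.9 days.

18.9 days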